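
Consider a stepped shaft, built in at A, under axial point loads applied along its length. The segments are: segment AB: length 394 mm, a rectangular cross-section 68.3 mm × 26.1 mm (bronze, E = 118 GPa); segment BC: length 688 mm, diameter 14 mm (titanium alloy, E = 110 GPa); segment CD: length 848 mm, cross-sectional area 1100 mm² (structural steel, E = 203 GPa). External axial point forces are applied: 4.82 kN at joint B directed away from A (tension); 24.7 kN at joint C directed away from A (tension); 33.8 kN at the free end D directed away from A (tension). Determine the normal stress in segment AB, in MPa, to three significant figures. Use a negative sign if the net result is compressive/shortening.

Internal axial forces (sectioning from the free end, tension +): N_CD = 33.8 kN, N_BC = 58.5 kN, N_AB = 63.32 kN.
A_AB = 1783 mm².
σ_AB = N_AB/A_AB = 63320/1783 = 35.52 MPa.

35.5 MPa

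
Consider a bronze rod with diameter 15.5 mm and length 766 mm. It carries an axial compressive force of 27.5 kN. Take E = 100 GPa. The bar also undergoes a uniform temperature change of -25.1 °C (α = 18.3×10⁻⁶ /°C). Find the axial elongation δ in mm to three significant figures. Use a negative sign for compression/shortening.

A = 188.7 mm².
δ_mech = NL/(AE) = -27500·766/(188.7·100000) = -1.116 mm.
δ_thermal = αLΔT = 18.3e-6·766·-25.1 = -0.3518 mm.
δ = δ_mech + δ_thermal = -1.468 mm.

-1.47 mm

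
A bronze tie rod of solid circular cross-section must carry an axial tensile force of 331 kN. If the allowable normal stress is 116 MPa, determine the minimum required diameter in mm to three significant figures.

Required area A ≥ P/σ_allow = 331000/116 = 2853 mm².
For a solid circular section, d ≥ √(4A/π) = 60.28 mm.

60.3 mm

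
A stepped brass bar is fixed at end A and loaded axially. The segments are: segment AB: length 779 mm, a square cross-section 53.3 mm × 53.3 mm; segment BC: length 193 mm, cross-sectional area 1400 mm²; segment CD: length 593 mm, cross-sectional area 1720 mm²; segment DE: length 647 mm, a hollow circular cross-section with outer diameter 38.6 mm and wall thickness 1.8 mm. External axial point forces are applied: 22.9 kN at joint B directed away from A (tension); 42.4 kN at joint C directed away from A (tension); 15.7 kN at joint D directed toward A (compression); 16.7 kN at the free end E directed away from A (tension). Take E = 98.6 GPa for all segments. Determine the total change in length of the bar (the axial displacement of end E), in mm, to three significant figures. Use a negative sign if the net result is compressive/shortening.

Internal axial forces (sectioning from the free end, tension +): N_DE = 16.7 kN, N_CD = 1 kN, N_BC = 43.4 kN, N_AB = 66.3 kN.
A_AB = 2841 mm².
A_DE = 208.1 mm².
δ_AB = 66300·779/(2841·98600) = 0.1844 mm
δ_BC = 43400·193/(1400·98600) = 0.06068 mm
δ_CD = 1000·593/(1720·98600) = 0.003497 mm
δ_DE = 16700·647/(208.1·98600) = 0.5266 mm
δ = Σδ_i = 0.7751 mm.

0.775 mm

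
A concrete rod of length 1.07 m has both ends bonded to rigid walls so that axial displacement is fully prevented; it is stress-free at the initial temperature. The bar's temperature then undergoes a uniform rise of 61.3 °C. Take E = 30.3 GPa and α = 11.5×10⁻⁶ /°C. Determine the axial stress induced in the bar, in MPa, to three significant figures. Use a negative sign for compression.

Free thermal expansion αLΔT = 11.5e-6 · 1070 · 61.3 = 0.7543 mm.
The walls impose strain ε = −(0.7543)/1070 = -7.0495e-04; σ = Eε = 30300 · -7.0495e-04 = -21.36 MPa.

-21.4 MPa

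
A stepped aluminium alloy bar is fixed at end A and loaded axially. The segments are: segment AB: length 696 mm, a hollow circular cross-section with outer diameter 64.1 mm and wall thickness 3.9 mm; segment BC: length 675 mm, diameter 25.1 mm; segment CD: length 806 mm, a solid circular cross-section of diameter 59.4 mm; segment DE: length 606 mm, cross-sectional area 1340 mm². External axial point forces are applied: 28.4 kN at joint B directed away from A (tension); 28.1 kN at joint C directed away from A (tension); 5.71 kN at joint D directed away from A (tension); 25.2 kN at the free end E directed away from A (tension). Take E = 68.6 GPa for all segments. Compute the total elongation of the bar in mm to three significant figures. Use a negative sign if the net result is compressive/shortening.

2.67 mm

Internal axial forces (sectioning from the free end, tension +): N_DE = 25.2 kN, N_CD = 30.91 kN, N_BC = 59.01 kN, N_AB = 87.41 kN.
A_AB = 737.6 mm².
A_BC = 494.8 mm².
A_CD = 2771 mm².
δ_AB = 87410·696/(737.6·68600) = 1.202 mm
δ_BC = 59010·675/(494.8·68600) = 1.173 mm
δ_CD = 30910·806/(2771·68600) = 0.1311 mm
δ_DE = 25200·606/(1340·68600) = 0.1661 mm
δ = Σδ_i = 2.673 mm.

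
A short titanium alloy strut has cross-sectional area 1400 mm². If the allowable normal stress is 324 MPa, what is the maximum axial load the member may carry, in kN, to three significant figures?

P_max = σ_allow · A = 324 · 1400 = 453600 N = 453.6 kN.

454 kN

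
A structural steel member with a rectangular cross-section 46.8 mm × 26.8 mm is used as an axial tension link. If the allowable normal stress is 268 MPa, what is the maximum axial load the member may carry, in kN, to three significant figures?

336 kN

A = 1254 mm².
P_max = σ_allow · A = 268 · 1254 = 336100 N = 336.1 kN.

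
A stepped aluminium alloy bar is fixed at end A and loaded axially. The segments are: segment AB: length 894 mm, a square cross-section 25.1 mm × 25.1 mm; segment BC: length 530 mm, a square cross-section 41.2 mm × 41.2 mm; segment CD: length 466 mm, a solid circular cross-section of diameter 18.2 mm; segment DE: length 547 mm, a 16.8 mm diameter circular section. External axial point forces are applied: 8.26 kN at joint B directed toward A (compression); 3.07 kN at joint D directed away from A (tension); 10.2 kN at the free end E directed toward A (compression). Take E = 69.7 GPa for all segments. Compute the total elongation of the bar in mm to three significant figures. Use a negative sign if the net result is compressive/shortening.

-0.890 mm

Internal axial forces (sectioning from the free end, tension +): N_DE = -10.2 kN, N_CD = -7.13 kN, N_BC = -7.13 kN, N_AB = -15.39 kN.
A_AB = 630 mm².
A_BC = 1697 mm².
A_CD = 260.2 mm².
A_DE = 221.7 mm².
δ_AB = -15390·894/(630·69700) = -0.3133 mm
δ_BC = -7130·530/(1697·69700) = -0.03194 mm
δ_CD = -7130·466/(260.2·69700) = -0.1832 mm
δ_DE = -10200·547/(221.7·69700) = -0.3611 mm
δ = Σδ_i = -0.8896 mm.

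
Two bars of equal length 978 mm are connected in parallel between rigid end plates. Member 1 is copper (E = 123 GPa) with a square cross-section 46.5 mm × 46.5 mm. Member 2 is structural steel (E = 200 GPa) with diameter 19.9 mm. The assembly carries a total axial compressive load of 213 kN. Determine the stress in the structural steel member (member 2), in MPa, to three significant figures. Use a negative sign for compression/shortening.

-130 MPa

A_1 = 2162 mm².
A_2 = 311 mm².
Equal strain + equilibrium ⇒ each member carries load in proportion to AE: A₁E₁ = 266000000 N, A₂E₂ = 62210000 N, ΣAE = 328200000 N.
σ₂ = P·E₂/ΣAE = -213000·200000/328200000 = -129.8 MPa.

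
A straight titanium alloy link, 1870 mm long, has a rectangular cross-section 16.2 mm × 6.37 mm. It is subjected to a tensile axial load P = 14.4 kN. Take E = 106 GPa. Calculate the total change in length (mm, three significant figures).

A = 103.2 mm².
δ_mech = NL/(AE) = 14400·1870/(103.2·106000) = 2.462 mm.

2.46 mm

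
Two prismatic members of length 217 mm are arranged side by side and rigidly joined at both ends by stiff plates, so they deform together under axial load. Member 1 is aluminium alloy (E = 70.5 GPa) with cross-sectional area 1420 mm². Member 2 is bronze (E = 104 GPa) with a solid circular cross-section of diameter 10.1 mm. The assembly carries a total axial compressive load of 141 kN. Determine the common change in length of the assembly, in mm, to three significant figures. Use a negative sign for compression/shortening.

-0.282 mm

A_2 = 80.12 mm².
Equal strain + equilibrium ⇒ each member carries load in proportion to AE: A₁E₁ = 100100000 N, A₂E₂ = 8332000 N, ΣAE = 108400000 N.
δ = PL/ΣAE = -141000·217/108400000 = -0.2821 mm.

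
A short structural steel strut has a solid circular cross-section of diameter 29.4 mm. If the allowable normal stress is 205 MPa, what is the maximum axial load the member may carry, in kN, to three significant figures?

A = 678.9 mm².
P_max = σ_allow · A = 205 · 678.9 = 139200 N = 139.2 kN.

139 kN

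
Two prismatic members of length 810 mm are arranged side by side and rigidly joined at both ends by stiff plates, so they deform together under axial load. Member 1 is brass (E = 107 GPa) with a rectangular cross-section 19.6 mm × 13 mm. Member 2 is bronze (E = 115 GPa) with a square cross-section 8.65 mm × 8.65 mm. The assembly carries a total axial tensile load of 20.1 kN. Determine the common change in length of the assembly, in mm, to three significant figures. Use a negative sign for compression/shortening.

0.454 mm

A_1 = 254.8 mm².
A_2 = 74.82 mm².
Equal strain + equilibrium ⇒ each member carries load in proportion to AE: A₁E₁ = 27260000 N, A₂E₂ = 8605000 N, ΣAE = 35870000 N.
δ = PL/ΣAE = 20100·810/35870000 = 0.4539 mm.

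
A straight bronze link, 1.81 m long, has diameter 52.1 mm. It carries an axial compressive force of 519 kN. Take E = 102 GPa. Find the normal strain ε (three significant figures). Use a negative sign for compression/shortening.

A = 2132 mm².
σ = N/A = -243.4 MPa; ε = σ/E = -243.4/102000 = -2.387e-03.

-0.00239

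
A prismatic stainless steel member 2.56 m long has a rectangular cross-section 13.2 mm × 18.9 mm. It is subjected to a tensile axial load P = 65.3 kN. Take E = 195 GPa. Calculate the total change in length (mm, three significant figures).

A = 249.5 mm².
δ_mech = NL/(AE) = 65300·2560/(249.5·195000) = 3.436 mm.

3.44 mm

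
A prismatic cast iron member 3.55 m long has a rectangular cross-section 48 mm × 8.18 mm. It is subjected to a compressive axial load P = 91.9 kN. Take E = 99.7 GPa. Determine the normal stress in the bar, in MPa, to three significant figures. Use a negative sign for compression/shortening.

-234 MPa

A = 392.6 mm².
σ = N/A = -91900/392.6 = -234.1 MPa.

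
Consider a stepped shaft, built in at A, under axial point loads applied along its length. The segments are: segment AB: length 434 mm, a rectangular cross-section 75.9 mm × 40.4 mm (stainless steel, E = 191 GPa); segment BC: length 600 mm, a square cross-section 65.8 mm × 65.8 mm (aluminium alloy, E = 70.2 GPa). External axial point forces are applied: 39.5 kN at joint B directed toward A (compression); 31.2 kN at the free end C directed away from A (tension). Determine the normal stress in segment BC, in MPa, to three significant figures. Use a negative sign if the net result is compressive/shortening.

Internal axial forces (sectioning from the free end, tension +): N_BC = 31.2 kN, N_AB = -8.3 kN.
A_BC = 4330 mm².
σ_BC = N_BC/A_BC = 31200/4330 = 7.206 MPa.

7.21 MPa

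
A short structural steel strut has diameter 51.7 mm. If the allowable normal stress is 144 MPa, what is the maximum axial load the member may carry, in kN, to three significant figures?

302 kN

A = 2099 mm².
P_max = σ_allow · A = 144 · 2099 = 302300 N = 302.3 kN.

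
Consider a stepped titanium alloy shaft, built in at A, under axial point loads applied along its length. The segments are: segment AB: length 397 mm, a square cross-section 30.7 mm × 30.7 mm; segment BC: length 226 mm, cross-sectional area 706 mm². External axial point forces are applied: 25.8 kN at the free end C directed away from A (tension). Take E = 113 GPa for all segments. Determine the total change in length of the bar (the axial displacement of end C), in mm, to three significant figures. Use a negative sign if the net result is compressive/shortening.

Internal axial forces (sectioning from the free end, tension +): N_BC = 25.8 kN, N_AB = 25.8 kN.
A_AB = 942.5 mm².
δ_AB = 25800·397/(942.5·113000) = 0.09617 mm
δ_BC = 25800·226/(706·113000) = 0.07309 mm
δ = Σδ_i = 0.1693 mm.

0.169 mm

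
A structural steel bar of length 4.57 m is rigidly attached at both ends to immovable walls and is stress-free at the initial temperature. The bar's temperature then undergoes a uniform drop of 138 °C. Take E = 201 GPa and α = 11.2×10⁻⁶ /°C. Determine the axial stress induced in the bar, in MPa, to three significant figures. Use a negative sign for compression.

311 MPa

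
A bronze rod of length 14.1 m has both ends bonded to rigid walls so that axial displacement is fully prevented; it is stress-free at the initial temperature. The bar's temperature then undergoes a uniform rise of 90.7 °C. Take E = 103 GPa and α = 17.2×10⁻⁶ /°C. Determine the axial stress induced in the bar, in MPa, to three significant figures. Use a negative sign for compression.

Free thermal expansion αLΔT = 17.2e-6 · 14100 · 90.7 = 22 mm.
The walls impose strain ε = −(22)/14100 = -1.5600e-03; σ = Eε = 103000 · -1.5600e-03 = -160.7 MPa.

-161 MPa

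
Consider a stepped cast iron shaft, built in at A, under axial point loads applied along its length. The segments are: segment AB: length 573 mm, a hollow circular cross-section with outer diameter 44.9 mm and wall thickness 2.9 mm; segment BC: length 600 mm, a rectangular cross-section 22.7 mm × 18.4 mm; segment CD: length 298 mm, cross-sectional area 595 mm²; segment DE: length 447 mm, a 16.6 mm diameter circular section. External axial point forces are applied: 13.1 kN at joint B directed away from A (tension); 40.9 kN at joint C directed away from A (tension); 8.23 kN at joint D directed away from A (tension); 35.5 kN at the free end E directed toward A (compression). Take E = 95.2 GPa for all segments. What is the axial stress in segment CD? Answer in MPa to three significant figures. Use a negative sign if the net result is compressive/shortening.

-45.8 MPa

Internal axial forces (sectioning from the free end, tension +): N_DE = -35.5 kN, N_CD = -27.27 kN, N_BC = 13.63 kN, N_AB = 26.73 kN.
σ_CD = N_CD/A_CD = -27270/595 = -45.83 MPa.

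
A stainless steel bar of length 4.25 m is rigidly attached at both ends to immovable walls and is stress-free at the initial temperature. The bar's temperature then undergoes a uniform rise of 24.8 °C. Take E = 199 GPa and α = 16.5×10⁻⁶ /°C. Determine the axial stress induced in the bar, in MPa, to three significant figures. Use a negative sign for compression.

Free thermal expansion αLΔT = 16.5e-6 · 4250 · 24.8 = 1.739 mm.
The walls impose strain ε = −(1.739)/4250 = -4.0920e-04; σ = Eε = 199000 · -4.0920e-04 = -81.43 MPa.

-81.4 MPa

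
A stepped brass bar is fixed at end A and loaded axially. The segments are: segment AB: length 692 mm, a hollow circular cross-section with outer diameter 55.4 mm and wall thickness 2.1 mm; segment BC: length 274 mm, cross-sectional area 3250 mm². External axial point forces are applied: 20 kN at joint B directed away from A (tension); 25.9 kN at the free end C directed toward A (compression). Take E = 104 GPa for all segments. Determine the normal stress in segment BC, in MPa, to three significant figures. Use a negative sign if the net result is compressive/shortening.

Internal axial forces (sectioning from the free end, tension +): N_BC = -25.9 kN, N_AB = -5.9 kN.
σ_BC = N_BC/A_BC = -25900/3250 = -7.969 MPa.

-7.97 MPa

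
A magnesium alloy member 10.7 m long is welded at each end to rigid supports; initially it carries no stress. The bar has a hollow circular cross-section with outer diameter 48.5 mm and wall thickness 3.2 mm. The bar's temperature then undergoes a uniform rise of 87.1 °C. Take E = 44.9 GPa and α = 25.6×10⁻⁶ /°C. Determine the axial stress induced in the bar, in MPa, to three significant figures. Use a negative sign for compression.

Free thermal expansion αLΔT = 25.6e-6 · 10700 · 87.1 = 23.86 mm.
The walls impose strain ε = −(23.86)/10700 = -2.2298e-03; σ = Eε = 44900 · -2.2298e-03 = -100.1 MPa.

-100 MPa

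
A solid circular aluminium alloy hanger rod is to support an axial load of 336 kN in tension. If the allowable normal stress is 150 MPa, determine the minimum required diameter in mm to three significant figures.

Required area A ≥ P/σ_allow = 336000/150 = 2240 mm².
For a solid circular section, d ≥ √(4A/π) = 53.4 mm.

53.4 mm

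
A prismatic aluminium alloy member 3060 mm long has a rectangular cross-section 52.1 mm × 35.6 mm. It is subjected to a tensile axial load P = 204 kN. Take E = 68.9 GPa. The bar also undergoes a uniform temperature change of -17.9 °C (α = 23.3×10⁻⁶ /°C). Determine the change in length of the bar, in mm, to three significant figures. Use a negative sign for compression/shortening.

A = 1855 mm².
δ_mech = NL/(AE) = 204000·3060/(1855·68900) = 4.885 mm.
δ_thermal = αLΔT = 23.3e-6·3060·-17.9 = -1.276 mm.
δ = δ_mech + δ_thermal = 3.609 mm.

3.61 mm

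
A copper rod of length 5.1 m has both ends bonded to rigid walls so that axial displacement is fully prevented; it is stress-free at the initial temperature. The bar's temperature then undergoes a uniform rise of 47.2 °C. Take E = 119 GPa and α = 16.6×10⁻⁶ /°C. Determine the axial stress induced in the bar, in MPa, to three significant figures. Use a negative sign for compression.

Free thermal expansion αLΔT = 16.6e-6 · 5100 · 47.2 = 3.996 mm.
The walls impose strain ε = −(3.996)/5100 = -7.8352e-04; σ = Eε = 119000 · -7.8352e-04 = -93.24 MPa.

-93.2 MPa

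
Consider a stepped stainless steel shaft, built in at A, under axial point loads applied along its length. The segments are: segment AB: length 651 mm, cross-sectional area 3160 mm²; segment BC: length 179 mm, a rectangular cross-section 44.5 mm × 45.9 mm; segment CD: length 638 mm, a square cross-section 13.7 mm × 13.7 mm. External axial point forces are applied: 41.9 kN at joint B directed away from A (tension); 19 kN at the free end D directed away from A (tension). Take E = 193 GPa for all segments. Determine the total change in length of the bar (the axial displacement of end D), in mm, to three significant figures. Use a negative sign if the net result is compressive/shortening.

0.408 mm

Internal axial forces (sectioning from the free end, tension +): N_CD = 19 kN, N_BC = 19 kN, N_AB = 60.9 kN.
A_BC = 2043 mm².
A_CD = 187.7 mm².
δ_AB = 60900·651/(3160·193000) = 0.06501 mm
δ_BC = 19000·179/(2043·193000) = 0.008627 mm
δ_CD = 19000·638/(187.7·193000) = 0.3346 mm
δ = Σδ_i = 0.4083 mm.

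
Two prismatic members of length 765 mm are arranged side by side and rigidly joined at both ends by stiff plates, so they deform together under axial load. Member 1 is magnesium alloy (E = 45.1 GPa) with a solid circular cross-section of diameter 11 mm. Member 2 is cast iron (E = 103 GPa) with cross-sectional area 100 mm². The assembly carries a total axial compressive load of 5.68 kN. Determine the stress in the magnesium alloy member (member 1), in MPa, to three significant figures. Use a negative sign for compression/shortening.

-17.6 MPa

A_1 = 95.03 mm².
Equal strain + equilibrium ⇒ each member carries load in proportion to AE: A₁E₁ = 4286000 N, A₂E₂ = 10300000 N, ΣAE = 14590000 N.
σ₁ = P·E₁/ΣAE = -5680·45100/14590000 = -17.56 MPa.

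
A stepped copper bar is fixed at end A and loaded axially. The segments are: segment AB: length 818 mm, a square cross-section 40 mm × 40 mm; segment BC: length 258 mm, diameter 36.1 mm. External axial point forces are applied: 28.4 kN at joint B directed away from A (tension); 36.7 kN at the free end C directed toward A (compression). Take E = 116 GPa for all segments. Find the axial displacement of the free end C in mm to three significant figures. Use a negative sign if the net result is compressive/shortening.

Internal axial forces (sectioning from the free end, tension +): N_BC = -36.7 kN, N_AB = -8.3 kN.
A_AB = 1600 mm².
A_BC = 1024 mm².
δ_AB = -8300·818/(1600·116000) = -0.03658 mm
δ_BC = -36700·258/(1024·116000) = -0.07975 mm
δ = Σδ_i = -0.1163 mm.

-0.116 mm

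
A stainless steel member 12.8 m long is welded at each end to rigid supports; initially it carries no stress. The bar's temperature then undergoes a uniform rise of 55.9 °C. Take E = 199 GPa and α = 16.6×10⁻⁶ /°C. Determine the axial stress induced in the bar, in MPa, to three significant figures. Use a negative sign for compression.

-185 MPa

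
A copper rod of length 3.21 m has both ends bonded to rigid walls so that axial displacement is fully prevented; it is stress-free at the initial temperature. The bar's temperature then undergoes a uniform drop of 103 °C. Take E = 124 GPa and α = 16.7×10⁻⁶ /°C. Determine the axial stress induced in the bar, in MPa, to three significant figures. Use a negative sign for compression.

213 MPa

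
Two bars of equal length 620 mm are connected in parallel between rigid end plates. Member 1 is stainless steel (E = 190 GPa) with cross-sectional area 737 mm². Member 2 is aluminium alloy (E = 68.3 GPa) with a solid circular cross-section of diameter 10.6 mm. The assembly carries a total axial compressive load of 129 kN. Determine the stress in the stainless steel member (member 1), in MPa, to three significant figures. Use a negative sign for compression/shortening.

-168 MPa

A_2 = 88.25 mm².
Equal strain + equilibrium ⇒ each member carries load in proportion to AE: A₁E₁ = 140000000 N, A₂E₂ = 6027000 N, ΣAE = 146100000 N.
σ₁ = P·E₁/ΣAE = -129000·190000/146100000 = -167.8 MPa.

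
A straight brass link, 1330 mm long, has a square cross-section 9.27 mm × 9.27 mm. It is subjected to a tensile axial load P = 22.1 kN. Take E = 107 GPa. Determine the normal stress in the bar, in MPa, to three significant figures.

257 MPa

A = 85.93 mm².
σ = N/A = 22100/85.93 = 257.2 MPa.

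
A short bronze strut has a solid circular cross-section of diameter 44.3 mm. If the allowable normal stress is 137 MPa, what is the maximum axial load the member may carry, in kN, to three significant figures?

211 kN

A = 1541 mm².
P_max = σ_allow · A = 137 · 1541 = 211200 N = 211.2 kN.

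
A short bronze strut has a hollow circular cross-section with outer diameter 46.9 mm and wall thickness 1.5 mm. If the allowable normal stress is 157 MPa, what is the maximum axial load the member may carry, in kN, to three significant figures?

A = 213.9 mm².
P_max = σ_allow · A = 157 · 213.9 = 33590 N = 33.59 kN.

33.6 kN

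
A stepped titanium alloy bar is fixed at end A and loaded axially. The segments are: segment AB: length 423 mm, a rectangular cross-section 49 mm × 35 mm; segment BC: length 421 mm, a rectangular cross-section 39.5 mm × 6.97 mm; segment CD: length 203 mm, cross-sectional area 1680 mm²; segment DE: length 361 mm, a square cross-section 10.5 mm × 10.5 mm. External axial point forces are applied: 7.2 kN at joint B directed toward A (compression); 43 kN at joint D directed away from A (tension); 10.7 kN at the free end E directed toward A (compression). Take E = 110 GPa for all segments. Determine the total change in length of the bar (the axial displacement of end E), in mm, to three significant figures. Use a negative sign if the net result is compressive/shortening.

Internal axial forces (sectioning from the free end, tension +): N_DE = -10.7 kN, N_CD = 32.3 kN, N_BC = 32.3 kN, N_AB = 25.1 kN.
A_AB = 1715 mm².
A_BC = 275.3 mm².
A_DE = 110.2 mm².
δ_AB = 25100·423/(1715·110000) = 0.05628 mm
δ_BC = 32300·421/(275.3·110000) = 0.449 mm
δ_CD = 32300·203/(1680·110000) = 0.03548 mm
δ_DE = -10700·361/(110.2·110000) = -0.3185 mm
δ = Σδ_i = 0.2223 mm.

0.222 mm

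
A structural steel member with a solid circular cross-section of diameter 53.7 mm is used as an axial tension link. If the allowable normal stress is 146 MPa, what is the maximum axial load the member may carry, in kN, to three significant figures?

331 kN

A = 2265 mm².
P_max = σ_allow · A = 146 · 2265 = 330700 N = 330.7 kN.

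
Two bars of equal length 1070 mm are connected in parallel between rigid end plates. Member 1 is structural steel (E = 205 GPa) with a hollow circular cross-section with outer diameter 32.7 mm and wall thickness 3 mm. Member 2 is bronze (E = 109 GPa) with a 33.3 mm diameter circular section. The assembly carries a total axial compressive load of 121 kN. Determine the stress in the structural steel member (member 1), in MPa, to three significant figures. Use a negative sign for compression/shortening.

A_1 = 279.9 mm².
A_2 = 870.9 mm².
Equal strain + equilibrium ⇒ each member carries load in proportion to AE: A₁E₁ = 57380000 N, A₂E₂ = 94930000 N, ΣAE = 152300000 N.
σ₁ = P·E₁/ΣAE = -121000·205000/152300000 = -162.9 MPa.

-163 MPa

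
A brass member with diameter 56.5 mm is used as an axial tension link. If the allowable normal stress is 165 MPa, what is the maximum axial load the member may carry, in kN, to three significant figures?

A = 2507 mm².
P_max = σ_allow · A = 165 · 2507 = 413700 N = 413.7 kN.

414 kN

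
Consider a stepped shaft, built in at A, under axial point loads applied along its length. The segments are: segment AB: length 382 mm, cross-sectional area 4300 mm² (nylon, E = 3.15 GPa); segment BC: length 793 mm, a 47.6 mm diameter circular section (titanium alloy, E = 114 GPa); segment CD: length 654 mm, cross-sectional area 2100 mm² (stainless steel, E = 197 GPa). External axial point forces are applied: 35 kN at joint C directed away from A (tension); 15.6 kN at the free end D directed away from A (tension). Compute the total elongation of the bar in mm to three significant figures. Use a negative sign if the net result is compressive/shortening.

1.65 mm

Internal axial forces (sectioning from the free end, tension +): N_CD = 15.6 kN, N_BC = 50.6 kN, N_AB = 50.6 kN.
A_BC = 1780 mm².
δ_AB = 50600·382/(4300·3150) = 1.427 mm
δ_BC = 50600·793/(1780·114000) = 0.1978 mm
δ_CD = 15600·654/(2100·197000) = 0.02466 mm
δ = Σδ_i = 1.649 mm.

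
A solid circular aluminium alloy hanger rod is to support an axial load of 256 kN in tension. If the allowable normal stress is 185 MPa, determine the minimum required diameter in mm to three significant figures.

Required area A ≥ P/σ_allow = 256000/185 = 1384 mm².
For a solid circular section, d ≥ √(4A/π) = 41.97 mm.

42.0 mm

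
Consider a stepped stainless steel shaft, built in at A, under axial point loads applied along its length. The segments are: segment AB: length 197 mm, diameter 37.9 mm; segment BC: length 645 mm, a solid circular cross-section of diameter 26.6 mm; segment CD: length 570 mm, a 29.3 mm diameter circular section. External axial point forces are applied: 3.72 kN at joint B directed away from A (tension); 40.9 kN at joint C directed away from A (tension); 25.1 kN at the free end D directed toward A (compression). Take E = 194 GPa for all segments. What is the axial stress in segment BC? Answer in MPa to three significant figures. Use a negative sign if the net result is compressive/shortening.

Internal axial forces (sectioning from the free end, tension +): N_CD = -25.1 kN, N_BC = 15.8 kN, N_AB = 19.52 kN.
A_BC = 555.7 mm².
σ_BC = N_BC/A_BC = 15800/555.7 = 28.43 MPa.

28.4 MPa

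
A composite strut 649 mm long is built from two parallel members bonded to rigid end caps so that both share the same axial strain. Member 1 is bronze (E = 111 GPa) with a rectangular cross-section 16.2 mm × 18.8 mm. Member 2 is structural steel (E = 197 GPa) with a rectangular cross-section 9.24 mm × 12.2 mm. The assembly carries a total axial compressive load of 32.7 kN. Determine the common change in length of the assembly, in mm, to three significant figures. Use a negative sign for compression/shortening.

A_1 = 304.6 mm².
A_2 = 112.7 mm².
Equal strain + equilibrium ⇒ each member carries load in proportion to AE: A₁E₁ = 33810000 N, A₂E₂ = 22210000 N, ΣAE = 56010000 N.
δ = PL/ΣAE = -32700·649/56010000 = -0.3789 mm.

-0.379 mm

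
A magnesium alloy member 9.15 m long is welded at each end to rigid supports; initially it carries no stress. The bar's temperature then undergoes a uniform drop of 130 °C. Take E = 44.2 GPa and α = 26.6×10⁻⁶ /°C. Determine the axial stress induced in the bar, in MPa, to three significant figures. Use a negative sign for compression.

Free thermal expansion αLΔT = 26.6e-6 · 9150 · -130 = -31.64 mm.
The walls impose strain ε = −(-31.64)/9150 = 3.4580e-03; σ = Eε = 44200 · 3.4580e-03 = 152.8 MPa.

153 MPa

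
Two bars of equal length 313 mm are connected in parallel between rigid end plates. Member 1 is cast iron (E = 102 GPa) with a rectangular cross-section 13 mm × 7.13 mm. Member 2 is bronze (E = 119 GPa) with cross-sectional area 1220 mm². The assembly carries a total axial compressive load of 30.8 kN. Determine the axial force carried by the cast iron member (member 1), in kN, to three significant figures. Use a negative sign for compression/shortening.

A_1 = 92.69 mm².
Equal strain + equilibrium ⇒ each member carries load in proportion to AE: A₁E₁ = 9454000 N, A₂E₂ = 145200000 N, ΣAE = 154600000 N.
F₁ = P·A₁E₁/ΣAE = -30800·9454000/154600000 = -1883 N.

-1.88 kN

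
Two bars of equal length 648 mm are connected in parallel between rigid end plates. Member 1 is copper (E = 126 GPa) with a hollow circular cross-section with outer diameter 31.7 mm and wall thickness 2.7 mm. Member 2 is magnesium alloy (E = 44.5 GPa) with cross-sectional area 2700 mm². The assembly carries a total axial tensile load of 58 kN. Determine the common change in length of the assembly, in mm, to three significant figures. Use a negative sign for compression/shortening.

A_1 = 246 mm².
Equal strain + equilibrium ⇒ each member carries load in proportion to AE: A₁E₁ = 30990000 N, A₂E₂ = 120200000 N, ΣAE = 151100000 N.
δ = PL/ΣAE = 58000·648/151100000 = 0.2487 mm.

0.249 mm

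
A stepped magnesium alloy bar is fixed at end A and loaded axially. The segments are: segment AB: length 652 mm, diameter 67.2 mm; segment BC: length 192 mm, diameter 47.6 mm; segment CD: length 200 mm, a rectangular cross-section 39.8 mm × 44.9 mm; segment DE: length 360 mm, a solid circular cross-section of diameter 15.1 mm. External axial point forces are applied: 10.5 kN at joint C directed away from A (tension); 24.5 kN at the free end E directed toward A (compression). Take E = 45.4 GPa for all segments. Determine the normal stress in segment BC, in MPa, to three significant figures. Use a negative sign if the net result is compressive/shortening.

-7.87 MPa

Internal axial forces (sectioning from the free end, tension +): N_DE = -24.5 kN, N_CD = -24.5 kN, N_BC = -14 kN, N_AB = -14 kN.
A_BC = 1780 mm².
σ_BC = N_BC/A_BC = -14000/1780 = -7.867 MPa.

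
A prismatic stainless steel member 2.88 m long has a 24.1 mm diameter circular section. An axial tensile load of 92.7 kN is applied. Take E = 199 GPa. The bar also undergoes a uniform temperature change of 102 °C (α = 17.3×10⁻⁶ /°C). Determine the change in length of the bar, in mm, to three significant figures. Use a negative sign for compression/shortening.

8.02 mm

A = 456.2 mm².
δ_mech = NL/(AE) = 92700·2880/(456.2·199000) = 2.941 mm.
δ_thermal = αLΔT = 17.3e-6·2880·102 = 5.082 mm.
δ = δ_mech + δ_thermal = 8.023 mm.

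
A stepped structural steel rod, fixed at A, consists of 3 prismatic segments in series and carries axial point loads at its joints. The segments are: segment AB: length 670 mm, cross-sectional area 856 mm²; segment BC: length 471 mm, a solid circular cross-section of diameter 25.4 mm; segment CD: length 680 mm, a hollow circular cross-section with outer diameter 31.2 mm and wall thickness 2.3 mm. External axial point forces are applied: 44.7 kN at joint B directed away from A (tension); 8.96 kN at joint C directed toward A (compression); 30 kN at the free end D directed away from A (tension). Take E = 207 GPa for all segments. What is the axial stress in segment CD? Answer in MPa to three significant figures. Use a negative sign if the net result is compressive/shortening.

144 MPa

Internal axial forces (sectioning from the free end, tension +): N_CD = 30 kN, N_BC = 21.04 kN, N_AB = 65.74 kN.
A_CD = 208.8 mm².
σ_CD = N_CD/A_CD = 30000/208.8 = 143.7 MPa.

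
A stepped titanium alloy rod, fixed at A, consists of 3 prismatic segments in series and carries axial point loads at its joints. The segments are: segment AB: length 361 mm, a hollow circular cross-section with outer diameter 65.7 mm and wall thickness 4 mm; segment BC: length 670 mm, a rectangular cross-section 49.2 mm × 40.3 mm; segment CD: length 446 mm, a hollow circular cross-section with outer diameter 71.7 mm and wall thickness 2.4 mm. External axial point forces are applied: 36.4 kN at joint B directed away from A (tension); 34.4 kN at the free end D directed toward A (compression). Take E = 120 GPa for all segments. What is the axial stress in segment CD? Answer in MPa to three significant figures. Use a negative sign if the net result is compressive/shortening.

-65.8 MPa

Internal axial forces (sectioning from the free end, tension +): N_CD = -34.4 kN, N_BC = -34.4 kN, N_AB = 2 kN.
A_CD = 522.5 mm².
σ_CD = N_CD/A_CD = -34400/522.5 = -65.84 MPa.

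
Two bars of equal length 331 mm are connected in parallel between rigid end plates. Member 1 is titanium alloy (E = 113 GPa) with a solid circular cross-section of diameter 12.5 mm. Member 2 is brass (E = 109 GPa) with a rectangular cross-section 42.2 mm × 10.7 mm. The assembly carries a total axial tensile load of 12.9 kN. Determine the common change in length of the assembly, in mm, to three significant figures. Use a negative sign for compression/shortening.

0.0677 mm

A_1 = 122.7 mm².
A_2 = 451.5 mm².
Equal strain + equilibrium ⇒ each member carries load in proportion to AE: A₁E₁ = 13870000 N, A₂E₂ = 49220000 N, ΣAE = 63090000 N.
δ = PL/ΣAE = 12900·331/63090000 = 0.06768 mm.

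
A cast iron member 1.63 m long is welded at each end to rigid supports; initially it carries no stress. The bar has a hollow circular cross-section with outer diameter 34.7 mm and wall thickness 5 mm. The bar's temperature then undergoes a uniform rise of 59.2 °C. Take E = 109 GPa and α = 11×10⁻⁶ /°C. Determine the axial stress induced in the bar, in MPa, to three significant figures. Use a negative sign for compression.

Free thermal expansion αLΔT = 11e-6 · 1630 · 59.2 = 1.061 mm.
The walls impose strain ε = −(1.061)/1630 = -6.5120e-04; σ = Eε = 109000 · -6.5120e-04 = -70.98 MPa.

-71.0 MPa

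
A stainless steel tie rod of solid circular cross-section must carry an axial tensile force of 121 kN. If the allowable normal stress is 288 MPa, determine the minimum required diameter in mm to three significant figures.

Required area A ≥ P/σ_allow = 121000/288 = 420.1 mm².
For a solid circular section, d ≥ √(4A/π) = 23.13 mm.

23.1 mm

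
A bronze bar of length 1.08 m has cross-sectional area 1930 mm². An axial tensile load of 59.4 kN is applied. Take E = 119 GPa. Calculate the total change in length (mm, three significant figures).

δ_mech = NL/(AE) = 59400·1080/(1930·119000) = 0.2793 mm.

0.279 mm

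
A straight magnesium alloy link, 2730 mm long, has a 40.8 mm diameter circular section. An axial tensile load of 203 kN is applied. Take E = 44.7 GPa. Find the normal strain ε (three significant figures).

A = 1307 mm².
σ = N/A = 155.3 MPa; ε = σ/E = 155.3/44700 = 3.474e-03.

0.00347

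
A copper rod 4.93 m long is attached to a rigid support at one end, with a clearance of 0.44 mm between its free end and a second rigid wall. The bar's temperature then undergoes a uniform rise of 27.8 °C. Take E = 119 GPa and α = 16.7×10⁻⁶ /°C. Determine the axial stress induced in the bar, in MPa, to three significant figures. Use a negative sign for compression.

-44.6 MPa

Free thermal expansion αLΔT = 16.7e-6 · 4930 · 27.8 = 2.289 mm.
The walls engage after the gap closes; constrained expansion = 2.289 − 0.44 = 1.849 mm.
The walls impose strain ε = −(1.849)/4930 = -3.7501e-04; σ = Eε = 119000 · -3.7501e-04 = -44.63 MPa.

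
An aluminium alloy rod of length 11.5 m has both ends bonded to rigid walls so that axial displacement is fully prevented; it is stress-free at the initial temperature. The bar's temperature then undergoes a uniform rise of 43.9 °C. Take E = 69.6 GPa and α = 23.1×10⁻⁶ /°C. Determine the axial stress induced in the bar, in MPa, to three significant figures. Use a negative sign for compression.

-70.6 MPa

Free thermal expansion αLΔT = 23.1e-6 · 11500 · 43.9 = 11.66 mm.
The walls impose strain ε = −(11.66)/11500 = -1.0141e-03; σ = Eε = 69600 · -1.0141e-03 = -70.58 MPa.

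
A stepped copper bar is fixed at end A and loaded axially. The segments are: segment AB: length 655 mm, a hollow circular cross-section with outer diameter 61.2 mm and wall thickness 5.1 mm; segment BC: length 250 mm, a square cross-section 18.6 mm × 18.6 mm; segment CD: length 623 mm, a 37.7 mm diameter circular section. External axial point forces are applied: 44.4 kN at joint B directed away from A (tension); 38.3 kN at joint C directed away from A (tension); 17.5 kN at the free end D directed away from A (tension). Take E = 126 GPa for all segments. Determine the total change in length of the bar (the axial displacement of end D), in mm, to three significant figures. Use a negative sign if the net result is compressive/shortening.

Internal axial forces (sectioning from the free end, tension +): N_CD = 17.5 kN, N_BC = 55.8 kN, N_AB = 100.2 kN.
A_AB = 898.8 mm².
A_BC = 346 mm².
A_CD = 1116 mm².
δ_AB = 100200·655/(898.8·126000) = 0.5795 mm
δ_BC = 55800·250/(346·126000) = 0.32 mm
δ_CD = 17500·623/(1116·126000) = 0.07751 mm
δ = Σδ_i = 0.977 mm.

0.977 mm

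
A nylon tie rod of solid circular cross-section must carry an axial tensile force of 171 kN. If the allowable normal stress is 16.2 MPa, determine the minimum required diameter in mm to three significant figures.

116 mm

Required area A ≥ P/σ_allow = 171000/16.2 = 10560 mm².
For a solid circular section, d ≥ √(4A/π) = 115.9 mm.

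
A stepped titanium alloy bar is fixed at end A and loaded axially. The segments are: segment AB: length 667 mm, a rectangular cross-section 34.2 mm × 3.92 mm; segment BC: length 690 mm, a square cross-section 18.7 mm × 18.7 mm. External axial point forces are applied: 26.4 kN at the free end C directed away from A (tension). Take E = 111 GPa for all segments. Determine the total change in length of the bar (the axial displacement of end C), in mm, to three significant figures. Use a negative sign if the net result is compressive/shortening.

1.65 mm

Internal axial forces (sectioning from the free end, tension +): N_BC = 26.4 kN, N_AB = 26.4 kN.
A_AB = 134.1 mm².
A_BC = 349.7 mm².
δ_AB = 26400·667/(134.1·111000) = 1.183 mm
δ_BC = 26400·690/(349.7·111000) = 0.4693 mm
δ = Σδ_i = 1.653 mm.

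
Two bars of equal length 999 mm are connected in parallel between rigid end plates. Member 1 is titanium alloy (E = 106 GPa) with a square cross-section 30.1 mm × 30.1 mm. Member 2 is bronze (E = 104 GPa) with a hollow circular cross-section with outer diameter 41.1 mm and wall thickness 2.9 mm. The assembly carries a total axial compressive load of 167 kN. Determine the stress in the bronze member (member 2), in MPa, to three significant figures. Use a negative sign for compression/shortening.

A_1 = 906 mm².
A_2 = 348 mm².
Equal strain + equilibrium ⇒ each member carries load in proportion to AE: A₁E₁ = 96040000 N, A₂E₂ = 36190000 N, ΣAE = 132200000 N.
σ₂ = P·E₂/ΣAE = -167000·104000/132200000 = -131.3 MPa.

-131 MPa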